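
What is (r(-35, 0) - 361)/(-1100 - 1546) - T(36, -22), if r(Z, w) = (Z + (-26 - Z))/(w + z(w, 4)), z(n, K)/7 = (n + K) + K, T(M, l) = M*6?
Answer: -15992887/74088 ≈ -215.86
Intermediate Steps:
T(M, l) = 6*M
z(n, K) = 7*n + 14*K (z(n, K) = 7*((n + K) + K) = 7*((K + n) + K) = 7*(n + 2*K) = 7*n + 14*K)
r(Z, w) = -26/(56 + 8*w) (r(Z, w) = (Z + (-26 - Z))/(w + (7*w + 14*4)) = -26/(w + (7*w + 56)) = -26/(w + (56 + 7*w)) = -26/(56 + 8*w))
(r(-35, 0) - 361)/(-1100 - 1546) - T(36, -22) = (-13/(28 + 4*0) - 361)/(-1100 - 1546) - 6*36 = (-13/(28 + 0) - 361)/(-2646) - 1*216 = (-13/28 - 361)*(-1/2646) - 216 = -10121/28*(-1/2646) - 216 = 10121/74088 - 216 = -15992887/74088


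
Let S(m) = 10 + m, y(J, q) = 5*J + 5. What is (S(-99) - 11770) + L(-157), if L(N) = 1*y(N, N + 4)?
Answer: -12639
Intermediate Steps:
y(J, q) = 5 + 5*J
L(N) = 5 + 5*N (L(N) = 1*(5 + 5*N) = 5 + 5*N)
(S(-99) - 11770) + L(-157) = ((10 - 99) - 11770) + (5 + 5*(-157)) = (-89 - 11770) + (5 - 785) = -11859 - 780 = -12639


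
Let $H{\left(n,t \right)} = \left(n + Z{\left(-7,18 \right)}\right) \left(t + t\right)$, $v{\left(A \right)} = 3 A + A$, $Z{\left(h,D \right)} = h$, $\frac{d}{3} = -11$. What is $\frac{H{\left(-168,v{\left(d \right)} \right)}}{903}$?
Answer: $\frac{2200}{43} \approx 51.163$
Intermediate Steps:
$d = -33$ ($d = 3 \left(-11\right) = -33$)
$v{\left(A \right)} = 4 A$
$H{\left(n,t \right)} = 2 t \left(-7 + n\right)$ ($H{\left(n,t \right)} = \left(n - 7\right) \left(t + t\right) = \left(-7 + n\right) 2 t = 2 t \left(-7 + n\right)$)
$\frac{H{\left(-168,v{\left(d \right)} \right)}}{903} = \frac{2 \cdot 4 \left(-33\right) \left(-7 - 168\right)}{903} = 2 \left(-132\right) \left(-175\right) \frac{1}{903} = 46200 \cdot \frac{1}{903} = \frac{2200}{43}$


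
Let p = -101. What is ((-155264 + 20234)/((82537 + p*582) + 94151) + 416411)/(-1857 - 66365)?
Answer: -4091435028/670315261 ≈ -6.1037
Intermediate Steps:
((-155264 + 20234)/((82537 + p*582) + 94151) + 416411)/(-1857 - 66365) = ((-155264 + 20234)/((82537 - 101*582) + 94151) + 416411)/(-1857 - 66365) = (-135030/((82537 - 58782) + 94151) + 416411)/(-68222) = (-135030/(23755 + 94151) + 416411)*(-1/68222) = (-135030/117906 + 416411)*(-1/68222) = (-135030*1/117906 + 416411)*(-1/68222) = (-22505/19651 + 416411)*(-1/68222) = (8182870056/19651)*(-1/68222) = -4091435028/670315261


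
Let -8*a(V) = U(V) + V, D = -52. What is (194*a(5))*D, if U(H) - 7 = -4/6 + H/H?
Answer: 46657/3 ≈ 15552.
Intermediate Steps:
U(H) = 22/3 (U(H) = 7 + (-4/6 + H/H) = 7 + (-4*⅙ + 1) = 7 + (-⅔ + 1) = 7 + ⅓ = 22/3)
a(V) = -11/12 - V/8 (a(V) = -(22/3 + V)/8 = -11/12 - V/8)
(194*a(5))*D = (194*(-11/12 - ⅛*5))*(-52) = (194*(-11/12 - 5/8))*(-52) = (194*(-37/24))*(-52) = -3589/12*(-52) = 46657/3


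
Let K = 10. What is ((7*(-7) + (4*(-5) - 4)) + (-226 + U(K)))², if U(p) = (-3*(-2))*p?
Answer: 57121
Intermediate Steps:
U(p) = 6*p
((7*(-7) + (4*(-5) - 4)) + (-226 + U(K)))² = ((7*(-7) + (4*(-5) - 4)) + (-226 + 6*10))² = ((-49 + (-20 - 4)) + (-226 + 60))² = ((-49 - 24) - 166)² = (-73 - 166)² = (-239)² = 57121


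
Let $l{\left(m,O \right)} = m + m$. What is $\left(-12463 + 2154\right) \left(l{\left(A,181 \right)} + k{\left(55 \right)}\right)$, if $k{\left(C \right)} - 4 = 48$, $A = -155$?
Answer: $2659722$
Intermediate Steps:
$k{\left(C \right)} = 52$ ($k{\left(C \right)} = 4 + 48 = 52$)
$l{\left(m,O \right)} = 2 m$
$\left(-12463 + 2154\right) \left(l{\left(A,181 \right)} + k{\left(55 \right)}\right) = \left(-12463 + 2154\right) \left(2 \left(-155\right) + 52\right) = - 10309 \left(-310 + 52\right) = \left(-10309\right) \left(-258\right) = 2659722$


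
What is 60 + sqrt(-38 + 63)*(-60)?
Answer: -240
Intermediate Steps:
60 + sqrt(-38 + 63)*(-60) = 60 + sqrt(25)*(-60) = 60 + 5*(-60) = 60 - 300 = -240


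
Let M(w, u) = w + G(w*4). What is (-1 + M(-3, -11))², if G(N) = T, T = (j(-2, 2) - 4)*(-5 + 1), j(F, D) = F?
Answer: 400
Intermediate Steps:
T = 24 (T = (-2 - 4)*(-5 + 1) = -6*(-4) = 24)
G(N) = 24
M(w, u) = 24 + w (M(w, u) = w + 24 = 24 + w)
(-1 + M(-3, -11))² = (-1 + (24 - 3))² = (-1 + 21)² = 20² = 400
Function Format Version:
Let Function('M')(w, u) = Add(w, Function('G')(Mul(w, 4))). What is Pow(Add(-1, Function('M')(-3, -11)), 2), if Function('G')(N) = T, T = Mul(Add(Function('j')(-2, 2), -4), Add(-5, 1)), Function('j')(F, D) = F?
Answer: 400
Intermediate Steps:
T = 24 (T = Mul(Add(-2, -4), Add(-5, 1)) = Mul(-6, -4) = 24)
Function('G')(N) = 24
Function('M')(w, u) = Add(24, w) (Function('M')(w, u) = Add(w, 24) = Add(24, w))
Pow(Add(-1, Function('M')(-3, -11)), 2) = Pow(Add(-1, Add(24, -3)), 2) = Pow(Add(-1, 21), 2) = Pow(20, 2) = 400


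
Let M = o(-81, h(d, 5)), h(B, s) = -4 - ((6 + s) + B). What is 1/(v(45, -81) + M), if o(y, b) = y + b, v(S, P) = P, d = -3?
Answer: -1/174 ≈ -0.0057471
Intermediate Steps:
h(B, s) = -10 - B - s (h(B, s) = -4 - (6 + B + s) = -4 + (-6 - B - s) = -10 - B - s)
o(y, b) = b + y
M = -93 (M = (-10 - 1*(-3) - 1*5) - 81 = (-10 + 3 - 5) - 81 = -12 - 81 = -93)
1/(v(45, -81) + M) = 1/(-81 - 93) = 1/(-174) = -1/174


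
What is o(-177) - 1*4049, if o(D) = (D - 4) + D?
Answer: -4407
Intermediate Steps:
o(D) = -4 + 2*D (o(D) = (-4 + D) + D = -4 + 2*D)
o(-177) - 1*4049 = (-4 + 2*(-177)) - 1*4049 = (-4 - 354) - 4049 = -358 - 4049 = -4407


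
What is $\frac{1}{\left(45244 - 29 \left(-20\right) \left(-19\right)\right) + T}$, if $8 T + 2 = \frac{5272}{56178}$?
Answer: $\frac{112356}{3845244973} \approx 2.9219 \cdot 10^{-5}$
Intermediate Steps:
$T = - \frac{26771}{112356}$ ($T = - \frac{1}{4} + \frac{5272 \cdot \frac{1}{56178}}{8} = - \frac{1}{4} + \frac{1}{8} \cdot \frac{2636}{28089} = - \frac{1}{4} + \frac{659}{56178} = - \frac{26771}{112356} \approx -0.23827$)
$\frac{1}{\left(45244 - 29 \left(-20\right) \left(-19\right)\right) + T} = \frac{1}{\left(45244 - 29 \left(-20\right) \left(-19\right)\right) - \frac{26771}{112356}} = \frac{1}{\left(45244 - \left(-580\right) \left(-19\right)\right) - \frac{26771}{112356}} = \frac{1}{\left(45244 - 11020\right) - \frac{26771}{112356}} = \frac{1}{34224 - \frac{26771}{112356}} = \frac{1}{\frac{3845244973}{112356}} = \frac{112356}{3845244973}$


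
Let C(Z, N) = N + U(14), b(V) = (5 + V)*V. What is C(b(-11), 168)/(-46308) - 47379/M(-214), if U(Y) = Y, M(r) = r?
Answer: 274248473/1238739 ≈ 221.39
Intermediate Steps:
b(V) = V*(5 + V)
C(Z, N) = 14 + N (C(Z, N) = N + 14 = 14 + N)
C(b(-11), 168)/(-46308) - 47379/M(-214) = (14 + 168)/(-46308) - 47379/(-214) = 182*(-1/46308) - 47379*(-1/214) = -91/23154 + 47379/214 = 274248473/1238739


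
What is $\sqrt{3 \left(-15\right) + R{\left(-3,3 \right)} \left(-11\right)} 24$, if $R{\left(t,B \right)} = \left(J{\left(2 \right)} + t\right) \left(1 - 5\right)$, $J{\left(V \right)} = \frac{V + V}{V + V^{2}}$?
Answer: $8 i \sqrt{1329} \approx 291.64 i$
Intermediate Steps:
$J{\left(V \right)} = \frac{2 V}{V + V^{2}}$
$R{\left(t,B \right)} = - \frac{8}{3} - 4 t$ ($R{\left(t,B \right)} = \left(\frac{2}{1 + 2} + t\right) \left(1 - 5\right) = \left(\frac{2}{3} + t\right) \left(-4\right) = - \frac{8}{3} - 4 t$)
$\sqrt{3 \left(-15\right) + R{\left(-3,3 \right)} \left(-11\right)} 24 = \sqrt{3 \left(-15\right) + \left(- \frac{8}{3} - -12\right) \left(-11\right)} 24 = \sqrt{-45 + \left(- \frac{8}{3} + 12\right) \left(-11\right)} 24 = \sqrt{-45 + \frac{28}{3} \left(-11\right)} 24 = \sqrt{-45 - \frac{308}{3}} \cdot 24 = \sqrt{- \frac{443}{3}} \cdot 24 = \frac{i \sqrt{1329}}{3} \cdot 24 = 8 i \sqrt{1329}$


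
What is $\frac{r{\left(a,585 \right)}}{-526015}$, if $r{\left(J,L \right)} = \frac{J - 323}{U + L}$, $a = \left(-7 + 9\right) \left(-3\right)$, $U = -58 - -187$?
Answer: $\frac{47}{53653530} \approx 8.7599 \cdot 10^{-7}$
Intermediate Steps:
$U = 129$ ($U = -58 + 187 = 129$)
$a = -6$ ($a = 2 \left(-3\right) = -6$)
$r{\left(J,L \right)} = \frac{-323 + J}{129 + L}$ ($r{\left(J,L \right)} = \frac{J - 323}{129 + L} = \frac{-323 + J}{129 + L}$)
$\frac{r{\left(a,585 \right)}}{-526015} = \frac{\frac{1}{129 + 585} \left(-323 - 6\right)}{-526015} = \frac{1}{714} \left(-329\right) \left(- \frac{1}{526015}\right) = \left(- \frac{47}{102}\right) \left(- \frac{1}{526015}\right) = \frac{47}{53653530}$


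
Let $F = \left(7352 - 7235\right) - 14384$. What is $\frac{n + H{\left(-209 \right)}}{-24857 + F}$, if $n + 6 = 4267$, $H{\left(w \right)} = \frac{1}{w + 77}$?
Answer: $- \frac{562451}{5164368} \approx -0.10891$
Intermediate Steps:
$H{\left(w \right)} = \frac{1}{77 + w}$
$n = 4261$ ($n = -6 + 4267 = 4261$)
$F = -14267$ ($F = 117 - 14384 = -14267$)
$\frac{n + H{\left(-209 \right)}}{-24857 + F} = \frac{4261 + \frac{1}{77 - 209}}{-24857 - 14267} = \frac{4261 + \frac{1}{-132}}{-39124} = \left(4261 - \frac{1}{132}\right) \left(- \frac{1}{39124}\right) = \frac{562451}{132} \left(- \frac{1}{39124}\right) = - \frac{562451}{5164368}$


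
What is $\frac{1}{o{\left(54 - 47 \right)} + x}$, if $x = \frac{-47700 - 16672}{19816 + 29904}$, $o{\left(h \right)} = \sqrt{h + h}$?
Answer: $\frac{236170}{2248033} + \frac{1276900 \sqrt{14}}{15736231} \approx 0.40867$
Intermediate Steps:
$o{\left(h \right)} = \sqrt{2} \sqrt{h}$ ($o{\left(h \right)} = \sqrt{2 h} = \sqrt{2} \sqrt{h}$)
$x = - \frac{1463}{1130}$ ($x = - \frac{64372}{49720} = \left(-64372\right) \frac{1}{49720} = - \frac{1463}{1130} \approx -1.2947$)
$\frac{1}{o{\left(54 - 47 \right)} + x} = \frac{1}{\sqrt{2} \sqrt{54 - 47} - \frac{1463}{1130}} = \frac{1}{\sqrt{2} \sqrt{7} - \frac{1463}{1130}} = \frac{1}{\sqrt{14} - \frac{1463}{1130}} = \frac{1}{- \frac{1463}{1130} + \sqrt{14}}$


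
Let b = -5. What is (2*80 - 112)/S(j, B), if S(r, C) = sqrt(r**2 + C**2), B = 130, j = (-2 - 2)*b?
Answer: 24*sqrt(173)/865 ≈ 0.36494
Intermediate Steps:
j = 20 (j = (-2 - 2)*(-5) = -4*(-5) = 20)
S(r, C) = sqrt(C**2 + r**2)
(2*80 - 112)/S(j, B) = (2*80 - 112)/(sqrt(130**2 + 20**2)) = (160 - 112)/(sqrt(16900 + 400)) = 48/(sqrt(17300)) = 48/((10*sqrt(173))) = 48*(sqrt(173)/1730) = 24*sqrt(173)/865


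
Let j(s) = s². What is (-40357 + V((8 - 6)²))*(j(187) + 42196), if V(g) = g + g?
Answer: -3113530585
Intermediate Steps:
V(g) = 2*g
(-40357 + V((8 - 6)²))*(j(187) + 42196) = (-40357 + 2*(8 - 6)²)*(187² + 42196) = (-40357 + 2*2²)*(34969 + 42196) = (-40357 + 2*4)*77165 = (-40357 + 8)*77165 = -40349*77165 = -3113530585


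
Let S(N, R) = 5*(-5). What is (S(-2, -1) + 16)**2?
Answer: 81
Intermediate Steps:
S(N, R) = -25
(S(-2, -1) + 16)**2 = (-25 + 16)**2 = (-9)**2 = 81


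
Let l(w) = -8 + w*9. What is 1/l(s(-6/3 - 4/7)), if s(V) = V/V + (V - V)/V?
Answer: 1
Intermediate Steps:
s(V) = 1 (s(V) = 1 + 0/V = 1 + 0 = 1)
l(w) = -8 + 9*w
1/l(s(-6/3 - 4/7)) = 1/(-8 + 9*1) = 1/(-8 + 9) = 1/1 = 1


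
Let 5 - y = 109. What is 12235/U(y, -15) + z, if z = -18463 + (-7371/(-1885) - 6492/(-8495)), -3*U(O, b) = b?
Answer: -3944470079/246355 ≈ -16011.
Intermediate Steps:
y = -104 (y = 5 - 1*109 = 5 - 109 = -104)
U(O, b) = -b/3
z = -4547300764/246355 (z = -18463 + (-7371*(-1/1885) - 6492*(-1/8495)) = -18463 + (567/145 + 6492/8495) = -18463 + 1151601/246355 = -4547300764/246355 ≈ -18458.)
12235/U(y, -15) + z = 12235/((-⅓*(-15))) - 4547300764/246355 = 12235/5 - 4547300764/246355 = 12235*(⅕) - 4547300764/246355 = 2447 - 4547300764/246355 = -3944470079/246355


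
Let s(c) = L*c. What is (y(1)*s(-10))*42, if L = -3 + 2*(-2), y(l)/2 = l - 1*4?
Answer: -17640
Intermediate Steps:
y(l) = -8 + 2*l (y(l) = 2*(l - 1*4) = 2*(l - 4) = 2*(-4 + l) = -8 + 2*l)
L = -7 (L = -3 - 4 = -7)
s(c) = -7*c
(y(1)*s(-10))*42 = ((-8 + 2*1)*(-7*(-10)))*42 = ((-8 + 2)*70)*42 = -6*70*42 = -420*42 = -17640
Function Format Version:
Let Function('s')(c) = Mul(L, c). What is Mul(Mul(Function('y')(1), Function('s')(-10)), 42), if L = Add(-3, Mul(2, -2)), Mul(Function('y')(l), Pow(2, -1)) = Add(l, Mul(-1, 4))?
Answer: -17640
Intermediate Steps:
Function('y')(l) = Add(-8, Mul(2, l)) (Function('y')(l) = Mul(2, Add(l, Mul(-1, 4))) = Mul(2, Add(l, -4)) = Mul(2, Add(-4, l)) = Add(-8, Mul(2, l)))
L = -7 (L = Add(-3, -4) = -7)
Function('s')(c) = Mul(-7, c)
Mul(Mul(Function('y')(1), Function('s')(-10)), 42) = Mul(Mul(Add(-8, Mul(2, 1)), Mul(-7, -10)), 42) = Mul(Mul(Add(-8, 2), 70), 42) = Mul(Mul(-6, 70), 42) = Mul(-420, 42) = -17640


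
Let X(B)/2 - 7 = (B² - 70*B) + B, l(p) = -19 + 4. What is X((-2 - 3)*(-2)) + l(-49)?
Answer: -1181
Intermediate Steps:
l(p) = -15
X(B) = 14 - 138*B + 2*B² (X(B) = 14 + 2*((B² - 70*B) + B) = 14 + 2*(B² - 69*B) = 14 + (-138*B + 2*B²) = 14 - 138*B + 2*B²)
X((-2 - 3)*(-2)) + l(-49) = (14 - 138*(-2 - 3)*(-2) + 2*((-2 - 3)*(-2))²) - 15 = (14 - (-690)*(-2) + 2*(-5*(-2))²) - 15 = (14 - 138*10 + 2*10²) - 15 = (14 - 1380 + 2*100) - 15 = (14 - 1380 + 200) - 15 = -1166 - 15 = -1181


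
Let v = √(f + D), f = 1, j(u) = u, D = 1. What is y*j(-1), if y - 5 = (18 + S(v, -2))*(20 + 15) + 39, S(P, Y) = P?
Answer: -674 - 35*√2 ≈ -723.50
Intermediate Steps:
v = √2 (v = √(1 + 1) = √2 ≈ 1.4142)
y = 674 + 35*√2 (y = 5 + ((18 + √2)*(20 + 15) + 39) = 5 + ((18 + √2)*35 + 39) = 5 + ((630 + 35*√2) + 39) = 5 + (669 + 35*√2) = 674 + 35*√2 ≈ 723.50)
y*j(-1) = (674 + 35*√2)*(-1) = -674 - 35*√2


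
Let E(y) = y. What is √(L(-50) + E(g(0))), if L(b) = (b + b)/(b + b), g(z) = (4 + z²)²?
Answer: √17 ≈ 4.1231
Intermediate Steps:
L(b) = 1 (L(b) = (2*b)/((2*b)) = (2*b)*(1/(2*b)) = 1)
√(L(-50) + E(g(0))) = √(1 + (4 + 0²)²) = √(1 + (4 + 0)²) = √(1 + 4²) = √(1 + 16) = √17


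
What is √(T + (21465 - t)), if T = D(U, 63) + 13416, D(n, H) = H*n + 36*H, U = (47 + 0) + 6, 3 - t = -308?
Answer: √40177 ≈ 200.44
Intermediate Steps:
t = 311 (t = 3 - 1*(-308) = 3 + 308 = 311)
U = 53 (U = 47 + 6 = 53)
D(n, H) = 36*H + H*n
T = 19023 (T = 63*(36 + 53) + 13416 = 63*89 + 13416 = 5607 + 13416 = 19023)
√(T + (21465 - t)) = √(19023 + (21465 - 1*311)) = √(19023 + (21465 - 311)) = √(19023 + 21154) = √40177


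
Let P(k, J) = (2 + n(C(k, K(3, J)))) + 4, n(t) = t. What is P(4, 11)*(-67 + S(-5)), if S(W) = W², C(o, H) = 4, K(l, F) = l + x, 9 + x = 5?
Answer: -420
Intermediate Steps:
x = -4 (x = -9 + 5 = -4)
K(l, F) = -4 + l (K(l, F) = l - 4 = -4 + l)
P(k, J) = 10 (P(k, J) = (2 + 4) + 4 = 6 + 4 = 10)
P(4, 11)*(-67 + S(-5)) = 10*(-67 + (-5)²) = 10*(-67 + 25) = 10*(-42) = -420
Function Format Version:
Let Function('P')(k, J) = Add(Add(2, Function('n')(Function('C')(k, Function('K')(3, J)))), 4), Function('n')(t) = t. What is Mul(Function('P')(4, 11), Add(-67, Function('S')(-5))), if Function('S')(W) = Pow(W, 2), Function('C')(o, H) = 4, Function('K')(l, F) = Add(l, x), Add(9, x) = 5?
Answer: -420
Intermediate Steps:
x = -4 (x = Add(-9, 5) = -4)
Function('K')(l, F) = Add(-4, l) (Function('K')(l, F) = Add(l, -4) = Add(-4, l))
Function('P')(k, J) = 10 (Function('P')(k, J) = Add(Add(2, 4), 4) = Add(6, 4) = 10)
Mul(Function('P')(4, 11), Add(-67, Function('S')(-5))) = Mul(10, Add(-67, Pow(-5, 2))) = Mul(10, Add(-67, 25)) = Mul(10, -42) = -420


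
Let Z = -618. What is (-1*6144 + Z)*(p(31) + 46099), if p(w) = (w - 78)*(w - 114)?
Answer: -338100000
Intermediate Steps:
p(w) = (-114 + w)*(-78 + w) (p(w) = (-78 + w)*(-114 + w) = (-114 + w)*(-78 + w))
(-1*6144 + Z)*(p(31) + 46099) = (-1*6144 - 618)*((8892 + 31² - 192*31) + 46099) = (-6144 - 618)*((8892 + 961 - 5952) + 46099) = -6762*(3901 + 46099) = -6762*50000 = -338100000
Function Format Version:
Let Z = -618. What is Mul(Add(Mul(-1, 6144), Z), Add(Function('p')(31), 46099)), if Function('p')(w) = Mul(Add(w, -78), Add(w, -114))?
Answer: -338100000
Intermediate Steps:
Function('p')(w) = Mul(Add(-114, w), Add(-78, w)) (Function('p')(w) = Mul(Add(-78, w), Add(-114, w)) = Mul(Add(-114, w), Add(-78, w)))
Mul(Add(Mul(-1, 6144), Z), Add(Function('p')(31), 46099)) = Mul(Add(Mul(-1, 6144), -618), Add(Add(8892, Pow(31, 2), Mul(-192, 31)), 46099)) = Mul(Add(-6144, -618), Add(Add(8892, 961, -5952), 46099)) = Mul(-6762, Add(3901, 46099)) = Mul(-6762, 50000) = -338100000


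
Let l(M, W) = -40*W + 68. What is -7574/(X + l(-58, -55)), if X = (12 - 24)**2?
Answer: -3787/1206 ≈ -3.1401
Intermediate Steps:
l(M, W) = 68 - 40*W
X = 144 (X = (-12)**2 = 144)
-7574/(X + l(-58, -55)) = -7574/(144 + (68 - 40*(-55))) = -7574/(144 + (68 + 2200)) = -7574/(144 + 2268) = -7574/2412 = -7574*1/2412 = -3787/1206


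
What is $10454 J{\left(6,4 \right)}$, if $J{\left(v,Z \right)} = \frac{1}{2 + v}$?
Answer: $\frac{5227}{4} \approx 1306.8$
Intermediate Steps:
$10454 J{\left(6,4 \right)} = \frac{10454}{2 + 6} = \frac{10454}{8} = 10454 \cdot \frac{1}{8} = \frac{5227}{4}$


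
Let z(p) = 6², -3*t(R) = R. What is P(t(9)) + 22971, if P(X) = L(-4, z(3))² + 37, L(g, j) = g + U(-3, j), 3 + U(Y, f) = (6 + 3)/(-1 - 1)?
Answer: 92561/4 ≈ 23140.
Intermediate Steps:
t(R) = -R/3
z(p) = 36
U(Y, f) = -15/2 (U(Y, f) = -3 + (6 + 3)/(-1 - 1) = -3 + 9/(-2) = -3 + 9*(-½) = -3 - 9/2 = -15/2)
L(g, j) = -15/2 + g (L(g, j) = g - 15/2 = -15/2 + g)
P(X) = 677/4 (P(X) = (-15/2 - 4)² + 37 = (-23/2)² + 37 = 529/4 + 37 = 677/4)
P(t(9)) + 22971 = 677/4 + 22971 = 92561/4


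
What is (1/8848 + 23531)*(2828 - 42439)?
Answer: -8247100869579/8848 ≈ -9.3209e+8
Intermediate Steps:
(1/8848 + 23531)*(2828 - 42439) = (1/8848 + 23531)*(-39611) = (208202289/8848)*(-39611) = -8247100869579/8848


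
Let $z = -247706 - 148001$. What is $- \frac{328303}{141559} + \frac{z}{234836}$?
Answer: $- \frac{133113250521}{33243149324} \approx -4.0042$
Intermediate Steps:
$z = -395707$
$- \frac{328303}{141559} + \frac{z}{234836} = - \frac{328303}{141559} - \frac{395707}{234836} = - \frac{133113250521}{33243149324}$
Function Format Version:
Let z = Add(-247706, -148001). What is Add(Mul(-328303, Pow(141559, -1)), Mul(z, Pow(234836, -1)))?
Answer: Rational(-133113250521, 33243149324) ≈ -4.0042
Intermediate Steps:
z = -395707
Add(Mul(-328303, Pow(141559, -1)), Mul(z, Pow(234836, -1))) = Add(Mul(-328303, Pow(141559, -1)), Mul(-395707, Pow(234836, -1))) = Add(Mul(-328303, Rational(1, 141559)), Mul(-395707, Rational(1, 234836))) = Add(Rational(-328303, 141559), Rational(-395707, 234836)) = Rational(-133113250521, 33243149324)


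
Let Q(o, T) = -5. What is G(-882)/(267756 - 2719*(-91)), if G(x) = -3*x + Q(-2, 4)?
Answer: 139/27115 ≈ 0.0051263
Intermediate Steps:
G(x) = -5 - 3*x (G(x) = -3*x - 5 = -5 - 3*x)
G(-882)/(267756 - 2719*(-91)) = (-5 - 3*(-882))/(267756 - 2719*(-91)) = (-5 + 2646)/(267756 + 247429) = 2641/515185 = 2641*(1/515185) = 139/27115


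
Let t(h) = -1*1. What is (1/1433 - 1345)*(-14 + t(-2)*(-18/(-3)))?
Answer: 38547680/1433 ≈ 26900.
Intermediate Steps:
t(h) = -1
(1/1433 - 1345)*(-14 + t(-2)*(-18/(-3))) = (1/1433 - 1345)*(-14 - (-18)/(-3)) = (1/1433 - 1345)*(-14 - (-18)*(-1)/3) = -1927384*(-14 - 1*6)/1433 = -1927384*(-14 - 6)/1433 = -1927384/1433*(-20) = 38547680/1433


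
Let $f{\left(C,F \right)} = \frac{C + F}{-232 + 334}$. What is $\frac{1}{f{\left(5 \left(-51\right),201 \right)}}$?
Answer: $- \frac{17}{9} \approx -1.8889$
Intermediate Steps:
$f{\left(C,F \right)} = \frac{C}{102} + \frac{F}{102}$ ($f{\left(C,F \right)} = \frac{C + F}{102} = \left(C + F\right) \frac{1}{102} = \frac{C}{102} + \frac{F}{102}$)
$\frac{1}{f{\left(5 \left(-51\right),201 \right)}} = \frac{1}{\frac{5 \left(-51\right)}{102} + \frac{1}{102} \cdot 201} = \frac{1}{\frac{1}{102} \left(-255\right) + \frac{67}{34}} = \frac{1}{- \frac{5}{2} + \frac{67}{34}} = \frac{1}{- \frac{9}{17}} = - \frac{17}{9}$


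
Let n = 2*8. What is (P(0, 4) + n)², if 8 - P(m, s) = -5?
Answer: 841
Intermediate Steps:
n = 16
P(m, s) = 13 (P(m, s) = 8 - 1*(-5) = 8 + 5 = 13)
(P(0, 4) + n)² = (13 + 16)² = 29² = 841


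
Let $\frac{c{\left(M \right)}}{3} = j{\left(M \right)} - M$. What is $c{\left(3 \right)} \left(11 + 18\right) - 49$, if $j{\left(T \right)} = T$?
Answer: $-49$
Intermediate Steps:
$c{\left(M \right)} = 0$ ($c{\left(M \right)} = 3 \left(M - M\right) = 3 \cdot 0 = 0$)
$c{\left(3 \right)} \left(11 + 18\right) - 49 = 0 \left(11 + 18\right) - 49 = 0 \cdot 29 - 49 = 0 - 49 = -49$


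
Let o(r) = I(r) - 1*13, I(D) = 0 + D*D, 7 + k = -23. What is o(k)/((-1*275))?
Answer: -887/275 ≈ -3.2255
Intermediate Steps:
k = -30 (k = -7 - 23 = -30)
I(D) = D**2 (I(D) = 0 + D**2 = D**2)
o(r) = -13 + r**2 (o(r) = r**2 - 1*13 = r**2 - 13 = -13 + r**2)
o(k)/((-1*275)) = (-13 + (-30)**2)/((-1*275)) = (-13 + 900)/(-275) = 887*(-1/275) = -887/275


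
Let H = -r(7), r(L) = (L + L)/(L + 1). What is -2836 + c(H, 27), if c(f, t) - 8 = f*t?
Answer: -11501/4 ≈ -2875.3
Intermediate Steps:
r(L) = 2*L/(1 + L) (r(L) = (2*L)/(1 + L) = 2*L/(1 + L))
H = -7/4 (H = -2*7/(1 + 7) = -2*7/8 = -1*7/4 = -7/4 ≈ -1.7500)
c(f, t) = 8 + f*t
-2836 + c(H, 27) = -2836 + (8 - 7/4*27) = -2836 + (8 - 189/4) = -2836 - 157/4 = -11501/4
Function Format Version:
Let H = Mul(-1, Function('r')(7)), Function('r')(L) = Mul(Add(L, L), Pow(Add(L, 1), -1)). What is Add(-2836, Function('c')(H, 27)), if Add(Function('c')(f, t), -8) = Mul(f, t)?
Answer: Rational(-11501, 4) ≈ -2875.3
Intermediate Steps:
Function('r')(L) = Mul(2, L, Pow(Add(1, L), -1)) (Function('r')(L) = Mul(Mul(2, L), Pow(Add(1, L), -1)) = Mul(2, L, Pow(Add(1, L), -1)))
H = Rational(-7, 4) (H = Mul(-1, Mul(2, 7, Pow(Add(1, 7), -1))) = Mul(-1, Mul(2, 7, Pow(8, -1))) = Mul(-1, Mul(2, 7, Rational(1, 8))) = Mul(-1, Rational(7, 4)) = Rational(-7, 4) ≈ -1.7500)
Function('c')(f, t) = Add(8, Mul(f, t))
Add(-2836, Function('c')(H, 27)) = Add(-2836, Add(8, Mul(Rational(-7, 4), 27))) = Add(-2836, Add(8, Rational(-189, 4))) = Add(-2836, Rational(-157, 4)) = Rational(-11501, 4)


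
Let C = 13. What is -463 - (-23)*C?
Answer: -164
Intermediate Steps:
-463 - (-23)*C = -463 - (-23)*13 = -463 - 1*(-299) = -463 + 299 = -164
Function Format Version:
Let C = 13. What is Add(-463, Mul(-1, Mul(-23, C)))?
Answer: -164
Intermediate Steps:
Add(-463, Mul(-1, Mul(-23, C))) = Add(-463, Mul(-1, Mul(-23, 13))) = Add(-463, Mul(-1, -299)) = Add(-463, 299) = -164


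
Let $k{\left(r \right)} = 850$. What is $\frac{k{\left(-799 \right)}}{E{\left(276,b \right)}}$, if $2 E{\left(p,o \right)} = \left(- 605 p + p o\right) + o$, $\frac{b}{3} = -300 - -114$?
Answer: $- \frac{850}{160773} \approx -0.005287$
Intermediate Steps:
$b = -558$ ($b = 3 \left(-300 - -114\right) = 3 \left(-300 + 114\right) = 3 \left(-186\right) = -558$)
$E{\left(p,o \right)} = \frac{o}{2} - \frac{605 p}{2} + \frac{o p}{2}$ ($E{\left(p,o \right)} = \frac{\left(- 605 p + p o\right) + o}{2} = \frac{\left(- 605 p + o p\right) + o}{2} = \frac{o - 605 p + o p}{2} = \frac{o}{2} - \frac{605 p}{2} + \frac{o p}{2}$)
$\frac{k{\left(-799 \right)}}{E{\left(276,b \right)}} = \frac{850}{\frac{1}{2} \left(-558\right) - 83490 + \frac{1}{2} \left(-558\right) 276} = \frac{850}{-279 - 83490 - 77004} = \frac{850}{-160773} = 850 \left(- \frac{1}{160773}\right) = - \frac{850}{160773}$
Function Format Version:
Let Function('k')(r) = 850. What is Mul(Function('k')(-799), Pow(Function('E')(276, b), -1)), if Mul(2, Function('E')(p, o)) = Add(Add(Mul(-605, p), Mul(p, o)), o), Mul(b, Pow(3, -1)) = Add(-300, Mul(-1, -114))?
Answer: Rational(-850, 160773) ≈ -0.0052870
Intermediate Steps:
b = -558 (b = Mul(3, Add(-300, Mul(-1, -114))) = Mul(3, Add(-300, 114)) = Mul(3, -186) = -558)
Function('E')(p, o) = Add(Mul(Rational(1, 2), o), Mul(Rational(-605, 2), p), Mul(Rational(1, 2), o, p)) (Function('E')(p, o) = Mul(Rational(1, 2), Add(Add(Mul(-605, p), Mul(p, o)), o)) = Mul(Rational(1, 2), Add(Add(Mul(-605, p), Mul(o, p)), o)) = Mul(Rational(1, 2), Add(o, Mul(-605, p), Mul(o, p))) = Add(Mul(Rational(1, 2), o), Mul(Rational(-605, 2), p), Mul(Rational(1, 2), o, p)))
Mul(Function('k')(-799), Pow(Function('E')(276, b), -1)) = Mul(850, Pow(Add(Mul(Rational(1, 2), -558), Mul(Rational(-605, 2), 276), Mul(Rational(1, 2), -558, 276)), -1)) = Mul(850, Pow(Add(-279, -83490, -77004), -1)) = Mul(850, Pow(-160773, -1)) = Mul(850, Rational(-1, 160773)) = Rational(-850, 160773)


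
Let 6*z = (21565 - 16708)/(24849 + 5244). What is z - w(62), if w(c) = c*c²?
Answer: -14344007389/60186 ≈ -2.3833e+5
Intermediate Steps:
w(c) = c³
z = 1619/60186 (z = ((21565 - 16708)/(24849 + 5244))/6 = (4857/30093)/6 = (4857*(1/30093))/6 = (⅙)*(1619/10031) = 1619/60186 ≈ 0.026900)
z - w(62) = 1619/60186 - 1*62³ = 1619/60186 - 1*238328 = 1619/60186 - 238328 = -14344007389/60186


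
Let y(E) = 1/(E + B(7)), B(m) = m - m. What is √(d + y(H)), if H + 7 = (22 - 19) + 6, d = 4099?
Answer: 3*√1822/2 ≈ 64.027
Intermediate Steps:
B(m) = 0
H = 2 (H = -7 + ((22 - 19) + 6) = -7 + (3 + 6) = -7 + 9 = 2)
y(E) = 1/E (y(E) = 1/(E + 0) = 1/E)
√(d + y(H)) = √(4099 + 1/2) = √(4099 + ½) = √(8199/2) = 3*√1822/2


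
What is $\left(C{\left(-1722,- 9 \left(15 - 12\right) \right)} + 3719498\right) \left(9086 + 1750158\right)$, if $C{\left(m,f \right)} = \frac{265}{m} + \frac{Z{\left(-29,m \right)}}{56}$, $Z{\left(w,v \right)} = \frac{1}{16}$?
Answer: $\frac{180286629667536817}{27552} \approx 6.5435 \cdot 10^{12}$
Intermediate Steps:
$Z{\left(w,v \right)} = \frac{1}{16}$
$C{\left(m,f \right)} = \frac{1}{896} + \frac{265}{m}$ ($C{\left(m,f \right)} = \frac{265}{m} + \frac{1}{16 \cdot 56} = \frac{265}{m} + \frac{1}{16} \cdot \frac{1}{56} = \frac{265}{m} + \frac{1}{896} = \frac{1}{896} + \frac{265}{m}$)
$\left(C{\left(-1722,- 9 \left(15 - 12\right) \right)} + 3719498\right) \left(9086 + 1750158\right) = \left(\frac{237440 - 1722}{896 \left(-1722\right)} + 3719498\right) \left(9086 + 1750158\right) = \left(\frac{1}{896} \left(- \frac{1}{1722}\right) 235718 + 3719498\right) 1759244 = \left(- \frac{16837}{110208} + 3719498\right) 1759244 = \frac{409918418747}{110208} \cdot 1759244 = \frac{180286629667536817}{27552}$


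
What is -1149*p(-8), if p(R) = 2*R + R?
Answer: 27576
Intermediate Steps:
p(R) = 3*R
-1149*p(-8) = -3447*(-8) = -1149*(-24) = 27576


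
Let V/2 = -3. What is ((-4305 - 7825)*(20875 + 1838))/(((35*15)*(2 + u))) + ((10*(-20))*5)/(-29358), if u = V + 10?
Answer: -6419349977/73395 ≈ -87463.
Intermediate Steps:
V = -6 (V = 2*(-3) = -6)
u = 4 (u = -6 + 10 = 4)
((-4305 - 7825)*(20875 + 1838))/(((35*15)*(2 + u))) + ((10*(-20))*5)/(-29358) = ((-4305 - 7825)*(20875 + 1838))/(((35*15)*(2 + 4))) + ((10*(-20))*5)/(-29358) = (-12130*22713)/((525*6)) - 200*5*(-1/29358) = -275508690/3150 - 1000*(-1/29358) = -275508690*1/3150 + 500/14679 = -9183623/105 + 500/14679 = -6419349977/73395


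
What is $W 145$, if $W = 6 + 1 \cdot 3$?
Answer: $1305$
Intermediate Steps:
$W = 9$ ($W = 6 + 3 = 9$)
$W 145 = 9 \cdot 145 = 1305$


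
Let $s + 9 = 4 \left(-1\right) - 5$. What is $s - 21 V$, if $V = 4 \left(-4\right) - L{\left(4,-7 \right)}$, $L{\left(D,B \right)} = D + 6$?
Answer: $528$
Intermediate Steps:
$L{\left(D,B \right)} = 6 + D$
$V = -26$ ($V = 4 \left(-4\right) - \left(6 + 4\right) = -16 - 10 = -26$)
$s = -18$ ($s = -9 + \left(4 \left(-1\right) - 5\right) = -9 - 9 = -18$)
$s - 21 V = -18 - -546 = -18 + 546 = 528$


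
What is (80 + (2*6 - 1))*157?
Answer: 14287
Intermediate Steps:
(80 + (2*6 - 1))*157 = (80 + (12 - 1))*157 = (80 + 11)*157 = 91*157 = 14287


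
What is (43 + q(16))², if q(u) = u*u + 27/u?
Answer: 23145721/256 ≈ 90413.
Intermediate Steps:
q(u) = u² + 27/u
(43 + q(16))² = (43 + (27 + 16³)/16)² = (43 + (27 + 4096)/16)² = (43 + (1/16)*4123)² = (43 + 4123/16)² = (4811/16)² = 23145721/256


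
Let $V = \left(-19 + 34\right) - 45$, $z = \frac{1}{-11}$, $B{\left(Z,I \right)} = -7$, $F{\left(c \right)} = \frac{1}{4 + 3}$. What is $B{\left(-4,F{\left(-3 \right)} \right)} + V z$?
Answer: $- \frac{47}{11} \approx -4.2727$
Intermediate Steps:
$F{\left(c \right)} = \frac{1}{7}$
$z = - \frac{1}{11} \approx -0.090909$
$V = -30$ ($V = 15 - 45 = -30$)
$B{\left(-4,F{\left(-3 \right)} \right)} + V z = -7 - - \frac{30}{11} = -7 + \frac{30}{11} = - \frac{47}{11}$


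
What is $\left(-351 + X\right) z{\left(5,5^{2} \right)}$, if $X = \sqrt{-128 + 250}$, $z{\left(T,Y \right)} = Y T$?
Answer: $-43875 + 125 \sqrt{122} \approx -42494.0$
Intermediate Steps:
$z{\left(T,Y \right)} = T Y$
$X = \sqrt{122} \approx 11.045$
$\left(-351 + X\right) z{\left(5,5^{2} \right)} = \left(-351 + \sqrt{122}\right) 5 \cdot 5^{2} = \left(-351 + \sqrt{122}\right) 5 \cdot 25 = \left(-351 + \sqrt{122}\right) 125 = -43875 + 125 \sqrt{122}$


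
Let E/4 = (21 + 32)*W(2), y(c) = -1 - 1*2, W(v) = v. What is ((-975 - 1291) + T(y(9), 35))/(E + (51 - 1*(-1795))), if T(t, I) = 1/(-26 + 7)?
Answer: -8611/8626 ≈ -0.99826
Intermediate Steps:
y(c) = -3 (y(c) = -1 - 2 = -3)
T(t, I) = -1/19 (T(t, I) = 1/(-19) = -1/19)
E = 424 (E = 4*((21 + 32)*2) = 4*(53*2) = 4*106 = 424)
((-975 - 1291) + T(y(9), 35))/(E + (51 - 1*(-1795))) = ((-975 - 1291) - 1/19)/(424 + (51 - 1*(-1795))) = (-2266 - 1/19)/(424 + (51 + 1795)) = -43055/(19*(424 + 1846)) = -43055/19/2270 = -43055/19*1/2270 = -8611/8626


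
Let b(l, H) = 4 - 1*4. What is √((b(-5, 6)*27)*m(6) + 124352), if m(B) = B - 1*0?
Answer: 8*√1943 ≈ 352.64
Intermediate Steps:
b(l, H) = 0 (b(l, H) = 4 - 4 = 0)
m(B) = B (m(B) = B + 0 = B)
√((b(-5, 6)*27)*m(6) + 124352) = √((0*27)*6 + 124352) = √(0*6 + 124352) = √(0 + 124352) = √124352 = 8*√1943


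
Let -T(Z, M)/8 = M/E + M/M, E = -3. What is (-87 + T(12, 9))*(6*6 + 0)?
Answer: -2556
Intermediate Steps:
T(Z, M) = -8 + 8*M/3 (T(Z, M) = -8*(M/(-3) + M/M) = -8*(M*(-⅓) + 1) = -8*(-M/3 + 1) = -8*(1 - M/3) = -8 + 8*M/3)
(-87 + T(12, 9))*(6*6 + 0) = (-87 + (-8 + (8/3)*9))*(6*6 + 0) = (-87 + (-8 + 24))*(36 + 0) = (-87 + 16)*36 = -71*36 = -2556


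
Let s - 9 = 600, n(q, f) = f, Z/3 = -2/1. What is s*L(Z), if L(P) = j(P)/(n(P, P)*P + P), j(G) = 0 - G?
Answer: 609/5 ≈ 121.80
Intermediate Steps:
Z = -6 (Z = 3*(-2/1) = 3*(-2*1) = 3*(-2) = -6)
s = 609 (s = 9 + 600 = 609)
j(G) = -G
L(P) = -P/(P + P²) (L(P) = (-P)/(P*P + P) = (-P)/(P² + P) = (-P)/(P + P²) = -P/(P + P²))
s*L(Z) = 609*(-1/(1 - 6)) = 609*(-1/(-5)) = 609*(-1*(-⅕)) = 609*(⅕) = 609/5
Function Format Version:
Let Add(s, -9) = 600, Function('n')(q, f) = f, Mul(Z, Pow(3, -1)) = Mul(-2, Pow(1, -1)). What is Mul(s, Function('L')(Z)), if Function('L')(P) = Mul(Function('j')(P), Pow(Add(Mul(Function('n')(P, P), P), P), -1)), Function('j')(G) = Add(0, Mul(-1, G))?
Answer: Rational(609, 5) ≈ 121.80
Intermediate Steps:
Z = -6 (Z = Mul(3, Mul(-2, Pow(1, -1))) = Mul(3, Mul(-2, 1)) = Mul(3, -2) = -6)
s = 609 (s = Add(9, 600) = 609)
Function('j')(G) = Mul(-1, G)
Function('L')(P) = Mul(-1, P, Pow(Add(P, Pow(P, 2)), -1)) (Function('L')(P) = Mul(Mul(-1, P), Pow(Add(Mul(P, P), P), -1)) = Mul(Mul(-1, P), Pow(Add(Pow(P, 2), P), -1)) = Mul(Mul(-1, P), Pow(Add(P, Pow(P, 2)), -1)) = Mul(-1, P, Pow(Add(P, Pow(P, 2)), -1)))
Mul(s, Function('L')(Z)) = Mul(609, Mul(-1, Pow(Add(1, -6), -1))) = Mul(609, Mul(-1, Pow(-5, -1))) = Mul(609, Mul(-1, Rational(-1, 5))) = Mul(609, Rational(1, 5)) = Rational(609, 5)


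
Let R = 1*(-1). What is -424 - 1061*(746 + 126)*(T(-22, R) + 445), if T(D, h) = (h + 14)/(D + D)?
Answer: -4525812630/11 ≈ -4.1144e+8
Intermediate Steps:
R = -1
T(D, h) = (14 + h)/(2*D) (T(D, h) = (14 + h)/((2*D)) = (14 + h)*(1/(2*D)) = (14 + h)/(2*D))
-424 - 1061*(746 + 126)*(T(-22, R) + 445) = -424 - 1061*(746 + 126)*((½)*(14 - 1)/(-22) + 445) = -424 - 925192*((½)*(-1/22)*13 + 445) = -424 - 925192*(-13/44 + 445) = -424 - 925192*19567/44 = -424 - 1061*4265606/11 = -424 - 4525807966/11 = -4525812630/11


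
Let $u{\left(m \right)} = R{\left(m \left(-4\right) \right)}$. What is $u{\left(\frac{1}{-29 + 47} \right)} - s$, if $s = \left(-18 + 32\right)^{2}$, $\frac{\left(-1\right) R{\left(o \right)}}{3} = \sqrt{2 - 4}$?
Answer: $-196 - 3 i \sqrt{2} \approx -196.0 - 4.2426 i$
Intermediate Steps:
$R{\left(o \right)} = - 3 i \sqrt{2}$ ($R{\left(o \right)} = - 3 \sqrt{2 - 4} = - 3 \sqrt{-2} = - 3 i \sqrt{2}$)
$u{\left(m \right)} = - 3 i \sqrt{2}$
$s = 196$ ($s = 14^{2} = 196$)
$u{\left(\frac{1}{-29 + 47} \right)} - s = - 3 i \sqrt{2} - 196 = -196 - 3 i \sqrt{2}$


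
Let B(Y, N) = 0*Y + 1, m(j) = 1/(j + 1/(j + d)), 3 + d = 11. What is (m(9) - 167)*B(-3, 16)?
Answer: -25701/154 ≈ -166.89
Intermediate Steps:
d = 8 (d = -3 + 11 = 8)
m(j) = 1/(j + 1/(8 + j)) (m(j) = 1/(j + 1/(j + 8)) = 1/(j + 1/(8 + j)))
B(Y, N) = 1 (B(Y, N) = 0 + 1 = 1)
(m(9) - 167)*B(-3, 16) = ((8 + 9)/(1 + 9² + 8*9) - 167)*1 = (17/(1 + 81 + 72) - 167)*1 = (17/154 - 167)*1 = -25701/154*1 = -25701/154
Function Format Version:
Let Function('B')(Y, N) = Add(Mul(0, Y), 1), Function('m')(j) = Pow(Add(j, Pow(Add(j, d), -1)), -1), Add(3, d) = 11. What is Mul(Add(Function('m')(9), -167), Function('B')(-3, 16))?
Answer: Rational(-25701, 154) ≈ -166.89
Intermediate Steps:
d = 8 (d = Add(-3, 11) = 8)
Function('m')(j) = Pow(Add(j, Pow(Add(8, j), -1)), -1) (Function('m')(j) = Pow(Add(j, Pow(Add(j, 8), -1)), -1) = Pow(Add(j, Pow(Add(8, j), -1)), -1))
Function('B')(Y, N) = 1 (Function('B')(Y, N) = Add(0, 1) = 1)
Mul(Add(Function('m')(9), -167), Function('B')(-3, 16)) = Mul(Add(Mul(Pow(Add(1, Pow(9, 2), Mul(8, 9)), -1), Add(8, 9)), -167), 1) = Mul(Add(Mul(Pow(Add(1, 81, 72), -1), 17), -167), 1) = Mul(Add(Mul(Pow(154, -1), 17), -167), 1) = Mul(Add(Mul(Rational(1, 154), 17), -167), 1) = Mul(Add(Rational(17, 154), -167), 1) = Mul(Rational(-25701, 154), 1) = Rational(-25701, 154)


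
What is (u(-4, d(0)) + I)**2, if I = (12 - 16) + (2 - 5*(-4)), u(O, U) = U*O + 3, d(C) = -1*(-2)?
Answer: 169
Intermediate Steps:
d(C) = 2
u(O, U) = 3 + O*U (u(O, U) = O*U + 3 = 3 + O*U)
I = 18 (I = -4 + (2 + 20) = -4 + 22 = 18)
(u(-4, d(0)) + I)**2 = ((3 - 4*2) + 18)**2 = ((3 - 8) + 18)**2 = (-5 + 18)**2 = 13**2 = 169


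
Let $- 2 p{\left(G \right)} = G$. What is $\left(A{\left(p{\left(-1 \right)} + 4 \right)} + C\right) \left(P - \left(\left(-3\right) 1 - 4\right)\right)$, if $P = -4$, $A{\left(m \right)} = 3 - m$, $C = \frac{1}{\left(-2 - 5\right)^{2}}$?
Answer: $- \frac{435}{98} \approx -4.4388$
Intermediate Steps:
$p{\left(G \right)} = - \frac{G}{2}$
$C = \frac{1}{49}$ ($C = \frac{1}{\left(-7\right)^{2}} = \frac{1}{49} \approx 0.020408$)
$\left(A{\left(p{\left(-1 \right)} + 4 \right)} + C\right) \left(P - \left(\left(-3\right) 1 - 4\right)\right) = \left(\left(3 - \left(\left(- \frac{1}{2}\right) \left(-1\right) + 4\right)\right) + \frac{1}{49}\right) \left(-4 - \left(\left(-3\right) 1 - 4\right)\right) = \left(\left(3 - \left(\frac{1}{2} + 4\right)\right) + \frac{1}{49}\right) \left(-4 - \left(-3 - 4\right)\right) = \left(\left(3 - \frac{9}{2}\right) + \frac{1}{49}\right) \left(-4 - -7\right) = \left(\left(3 - \frac{9}{2}\right) + \frac{1}{49}\right) \left(-4 + 7\right) = \left(- \frac{3}{2} + \frac{1}{49}\right) 3 = \left(- \frac{145}{98}\right) 3 = - \frac{435}{98}$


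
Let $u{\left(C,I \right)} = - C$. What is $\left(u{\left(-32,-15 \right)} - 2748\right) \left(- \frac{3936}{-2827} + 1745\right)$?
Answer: $- \frac{13409030516}{2827} \approx -4.7432 \cdot 10^{6}$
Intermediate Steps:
$\left(u{\left(-32,-15 \right)} - 2748\right) \left(- \frac{3936}{-2827} + 1745\right) = \left(\left(-1\right) \left(-32\right) - 2748\right) \left(- \frac{3936}{-2827} + 1745\right) = \left(32 - 2748\right) \left(\left(-3936\right) \left(- \frac{1}{2827}\right) + 1745\right) = - 2716 \left(\frac{3936}{2827} + 1745\right) = \left(-2716\right) \frac{4937051}{2827} = - \frac{13409030516}{2827}$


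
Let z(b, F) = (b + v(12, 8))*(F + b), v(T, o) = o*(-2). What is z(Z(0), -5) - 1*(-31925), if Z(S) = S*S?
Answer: 32005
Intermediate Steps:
v(T, o) = -2*o
Z(S) = S²
z(b, F) = (-16 + b)*(F + b) (z(b, F) = (b - 2*8)*(F + b) = (b - 16)*(F + b) = (-16 + b)*(F + b))
z(Z(0), -5) - 1*(-31925) = ((0²)² - 16*(-5) - 16*0² - 5*0²) - 1*(-31925) = (0² + 80 - 16*0 - 5*0) + 31925 = (0 + 80 + 0 + 0) + 31925 = 80 + 31925 = 32005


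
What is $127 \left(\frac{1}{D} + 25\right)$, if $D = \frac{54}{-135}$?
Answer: $\frac{5715}{2} \approx 2857.5$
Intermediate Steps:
$D = - \frac{2}{5}$ ($D = 54 \left(- \frac{1}{135}\right) = - \frac{2}{5} \approx -0.4$)
$127 \left(\frac{1}{D} + 25\right) = 127 \left(\frac{1}{- \frac{2}{5}} + 25\right) = 127 \left(- \frac{5}{2} + 25\right) = 127 \cdot \frac{45}{2} = \frac{5715}{2}$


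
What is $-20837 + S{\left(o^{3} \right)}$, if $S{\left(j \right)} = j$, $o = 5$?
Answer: $-20712$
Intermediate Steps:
$-20837 + S{\left(o^{3} \right)} = -20837 + 5^{3} = -20837 + 125 = -20712$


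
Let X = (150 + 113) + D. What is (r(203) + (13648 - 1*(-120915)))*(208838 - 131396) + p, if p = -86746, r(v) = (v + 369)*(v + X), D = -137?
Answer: 24994396196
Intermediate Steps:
X = 126 (X = (150 + 113) - 137 = 263 - 137 = 126)
r(v) = (126 + v)*(369 + v) (r(v) = (v + 369)*(v + 126) = (369 + v)*(126 + v) = (126 + v)*(369 + v))
(r(203) + (13648 - 1*(-120915)))*(208838 - 131396) + p = ((46494 + 203**2 + 495*203) + (13648 - 1*(-120915)))*(208838 - 131396) - 86746 = ((46494 + 41209 + 100485) + (13648 + 120915))*77442 - 86746 = (188188 + 134563)*77442 - 86746 = 322751*77442 - 86746 = 24994482942 - 86746 = 24994396196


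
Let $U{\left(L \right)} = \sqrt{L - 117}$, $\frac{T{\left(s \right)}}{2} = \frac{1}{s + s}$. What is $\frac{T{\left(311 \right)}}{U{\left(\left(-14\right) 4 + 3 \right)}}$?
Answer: $- \frac{i \sqrt{170}}{52870} \approx - 0.00024661 i$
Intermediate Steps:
$T{\left(s \right)} = \frac{1}{s}$ ($T{\left(s \right)} = \frac{2}{s + s} = \frac{2}{2 s} = 2 \frac{1}{2 s} = \frac{1}{s}$)
$U{\left(L \right)} = \sqrt{-117 + L}$
$\frac{T{\left(311 \right)}}{U{\left(\left(-14\right) 4 + 3 \right)}} = \frac{1}{311 \sqrt{-117 + \left(\left(-14\right) 4 + 3\right)}} = \frac{1}{311 \sqrt{-117 + \left(-56 + 3\right)}} = \frac{1}{311 \sqrt{-117 - 53}} = \frac{1}{311 \sqrt{-170}} = \frac{1}{311 i \sqrt{170}} = \frac{\left(- \frac{1}{170}\right) i \sqrt{170}}{311} = - \frac{i \sqrt{170}}{52870}$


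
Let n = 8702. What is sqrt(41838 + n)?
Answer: 38*sqrt(35) ≈ 224.81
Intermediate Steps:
sqrt(41838 + n) = sqrt(41838 + 8702) = sqrt(50540) = 38*sqrt(35)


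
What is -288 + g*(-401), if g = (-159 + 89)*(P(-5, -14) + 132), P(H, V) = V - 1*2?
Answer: 3255832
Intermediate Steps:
P(H, V) = -2 + V (P(H, V) = V - 2 = -2 + V)
g = -8120 (g = (-159 + 89)*((-2 - 14) + 132) = -70*(-16 + 132) = -70*116 = -8120)
-288 + g*(-401) = -288 - 8120*(-401) = -288 + 3256120 = 3255832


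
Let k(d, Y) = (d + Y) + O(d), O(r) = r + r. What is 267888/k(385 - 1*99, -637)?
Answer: 267888/221 ≈ 1212.2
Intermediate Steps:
O(r) = 2*r
k(d, Y) = Y + 3*d (k(d, Y) = (d + Y) + 2*d = (Y + d) + 2*d = Y + 3*d)
267888/k(385 - 1*99, -637) = 267888/(-637 + 3*(385 - 1*99)) = 267888/(-637 + 3*(385 - 99)) = 267888/(-637 + 3*286) = 267888/(-637 + 858) = 267888/221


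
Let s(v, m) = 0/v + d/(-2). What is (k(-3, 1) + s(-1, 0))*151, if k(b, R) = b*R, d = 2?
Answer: -604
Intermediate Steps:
k(b, R) = R*b
s(v, m) = -1 (s(v, m) = 0/v + 2/(-2) = 0 + 2*(-½) = 0 - 1 = -1)
(k(-3, 1) + s(-1, 0))*151 = (1*(-3) - 1)*151 = (-3 - 1)*151 = -4*151 = -604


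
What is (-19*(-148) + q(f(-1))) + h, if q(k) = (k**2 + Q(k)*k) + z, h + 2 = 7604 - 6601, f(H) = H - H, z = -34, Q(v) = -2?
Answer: 3779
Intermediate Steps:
f(H) = 0
h = 1001 (h = -2 + (7604 - 6601) = -2 + 1003 = 1001)
q(k) = -34 + k**2 - 2*k (q(k) = (k**2 - 2*k) - 34 = -34 + k**2 - 2*k)
(-19*(-148) + q(f(-1))) + h = (-19*(-148) + (-34 + 0**2 - 2*0)) + 1001 = (2812 + (-34 + 0 + 0)) + 1001 = (2812 - 34) + 1001 = 2778 + 1001 = 3779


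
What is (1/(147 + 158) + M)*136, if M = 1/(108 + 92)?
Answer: 1717/1525 ≈ 1.1259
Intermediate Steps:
M = 1/200 ≈ 0.0050000
(1/(147 + 158) + M)*136 = (1/(147 + 158) + 1/200)*136 = (1/305 + 1/200)*136 = (101/12200)*136 = 1717/1525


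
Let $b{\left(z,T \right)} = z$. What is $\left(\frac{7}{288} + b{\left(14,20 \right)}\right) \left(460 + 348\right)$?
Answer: $\frac{407939}{36} \approx 11332.0$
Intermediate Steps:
$\left(\frac{7}{288} + b{\left(14,20 \right)}\right) \left(460 + 348\right) = \left(\frac{7}{288} + 14\right) \left(460 + 348\right) = \left(7 \cdot \frac{1}{288} + 14\right) 808 = \left(\frac{7}{288} + 14\right) 808 = \frac{4039}{288} \cdot 808 = \frac{407939}{36}$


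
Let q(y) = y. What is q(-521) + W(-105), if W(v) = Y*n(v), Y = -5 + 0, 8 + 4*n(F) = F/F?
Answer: -2049/4 ≈ -512.25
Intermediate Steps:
n(F) = -7/4 (n(F) = -2 + (F/F)/4 = -2 + (¼)*1 = -2 + ¼ = -7/4)
Y = -5
W(v) = 35/4 (W(v) = -5*(-7/4) = 35/4)
q(-521) + W(-105) = -521 + 35/4 = -2049/4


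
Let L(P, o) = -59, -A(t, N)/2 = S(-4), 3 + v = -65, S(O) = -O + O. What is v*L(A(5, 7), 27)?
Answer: 4012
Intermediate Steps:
S(O) = 0
v = -68 (v = -3 - 65 = -68)
A(t, N) = 0 (A(t, N) = -2*0 = 0)
v*L(A(5, 7), 27) = -68*(-59) = 4012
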